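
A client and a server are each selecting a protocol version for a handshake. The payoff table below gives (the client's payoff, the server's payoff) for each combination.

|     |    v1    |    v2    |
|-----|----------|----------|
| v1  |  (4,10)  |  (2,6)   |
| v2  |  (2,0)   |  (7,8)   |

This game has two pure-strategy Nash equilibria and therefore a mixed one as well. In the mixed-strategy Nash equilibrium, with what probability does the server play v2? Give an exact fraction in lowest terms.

The server's mix q on v1 must make the client indifferent between v1 and v2.
The client's payoff from v1: 4q + 2(1−q). From v2: 2q + 7(1−q).
Set equal: 2q = 5(1−q) → q = 5/7.
Probability on v2 is 1 − 5/7 = 2/7.

2/7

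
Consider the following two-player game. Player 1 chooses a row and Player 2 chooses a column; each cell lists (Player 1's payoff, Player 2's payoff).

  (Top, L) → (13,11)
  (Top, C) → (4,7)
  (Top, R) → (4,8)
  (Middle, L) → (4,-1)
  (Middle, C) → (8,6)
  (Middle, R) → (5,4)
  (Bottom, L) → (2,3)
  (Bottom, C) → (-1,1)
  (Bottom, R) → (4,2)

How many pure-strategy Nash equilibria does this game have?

2

(Top, L): Player 1 gets 13 (best alternative 4); Player 2 gets 11 (best alternative 8). Neither deviates — NE.
(Middle, C): Player 1 gets 8 (best alternative 4); Player 2 gets 6 (best alternative 4). Neither deviates — NE.
(Bottom, R) is not a NE: Player 1 would switch to Middle (5 > 4).
No other cell survives both best-response checks, so there are 2 pure NE.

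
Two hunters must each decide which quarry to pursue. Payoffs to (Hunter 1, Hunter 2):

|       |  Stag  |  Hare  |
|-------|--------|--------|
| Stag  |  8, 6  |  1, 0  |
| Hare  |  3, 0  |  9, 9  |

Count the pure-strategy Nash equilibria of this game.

Both Stag: Hunter 1 gets 8 (best alternative 3); Hunter 2 gets 6 (best alternative 0). Neither deviates — NE.
Both Hare: Hunter 1 gets 9 (best alternative 1); Hunter 2 gets 9 (best alternative 0). Neither deviates — NE.
(Hare, Stag) is not a NE: Hunter 1 would switch to Stag (8 > 3).
No other cell survives both best-response checks, so there are 2 pure NE.

2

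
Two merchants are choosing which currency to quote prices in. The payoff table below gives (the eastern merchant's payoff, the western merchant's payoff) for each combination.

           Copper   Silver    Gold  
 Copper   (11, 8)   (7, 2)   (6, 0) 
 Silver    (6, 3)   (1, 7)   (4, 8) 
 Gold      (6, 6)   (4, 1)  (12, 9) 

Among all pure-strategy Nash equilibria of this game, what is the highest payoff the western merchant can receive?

9

Both Copper is a pure NE (the eastern merchant: 11 ≥ 6; the western merchant: 8 ≥ 2). The western merchant gets 8.
Both Gold is a pure NE (the eastern merchant: 12 ≥ 6; the western merchant: 9 ≥ 6). The western merchant gets 9.
Every other cell has a profitable deviation for at least one player. Highest of {8, 9} is 9.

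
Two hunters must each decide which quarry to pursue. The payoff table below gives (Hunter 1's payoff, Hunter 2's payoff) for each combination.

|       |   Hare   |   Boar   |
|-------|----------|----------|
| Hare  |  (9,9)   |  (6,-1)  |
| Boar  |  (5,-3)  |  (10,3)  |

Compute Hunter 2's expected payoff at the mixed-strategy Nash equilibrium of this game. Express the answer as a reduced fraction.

3/2

Hunter 1 mixes with probability p on Hare, chosen so Hunter 2 is indifferent: 9p + (-3)(1−p) = (-1)p + 3(1−p) gives p = 3/8.
Hunter 2's expected payoff is 9·3/8 + (-3)·5/8 = 3/2.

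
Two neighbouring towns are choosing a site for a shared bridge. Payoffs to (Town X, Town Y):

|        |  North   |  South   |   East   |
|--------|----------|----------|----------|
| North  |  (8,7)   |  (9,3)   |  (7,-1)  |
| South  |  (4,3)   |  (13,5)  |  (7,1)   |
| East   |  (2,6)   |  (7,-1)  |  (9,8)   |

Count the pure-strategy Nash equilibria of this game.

3

Both North: Town X gets 8 (best alternative 4); Town Y gets 7 (best alternative 3). Neither deviates — NE.
Both South: Town X gets 13 (best alternative 9); Town Y gets 5 (best alternative 3). Neither deviates — NE.
Both East: Town X gets 9 (best alternative 7); Town Y gets 8 (best alternative 6). Neither deviates — NE.
(East, South) is not a NE: Town X would switch to South (13 > 7).
No other cell survives both best-response checks, so there are 3 pure NE.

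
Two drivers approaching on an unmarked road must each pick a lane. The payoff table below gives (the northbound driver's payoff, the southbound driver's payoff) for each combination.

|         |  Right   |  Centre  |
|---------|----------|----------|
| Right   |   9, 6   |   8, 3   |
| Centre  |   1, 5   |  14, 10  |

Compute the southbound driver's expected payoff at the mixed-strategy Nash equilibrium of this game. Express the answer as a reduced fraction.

The northbound driver mixes with probability p on Right, chosen so the southbound driver is indifferent: 6p + 5(1−p) = 3p + 10(1−p) gives p = 5/8.
The southbound driver's expected payoff is 6·5/8 + 5·3/8 = 45/8.

45/8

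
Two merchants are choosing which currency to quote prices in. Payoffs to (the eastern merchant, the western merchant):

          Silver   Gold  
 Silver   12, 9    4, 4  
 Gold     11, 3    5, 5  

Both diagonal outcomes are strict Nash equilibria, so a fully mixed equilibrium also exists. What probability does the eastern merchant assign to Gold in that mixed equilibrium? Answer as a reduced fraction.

5/7

The eastern merchant's mix p on Silver must make the western merchant indifferent between Silver and Gold.
The western merchant's payoff from Silver: 9p + 3(1−p). From Gold: 4p + 5(1−p).
Set equal: 5p = 2(1−p) → p = 2/7.
Probability on Gold is 1 − 2/7 = 5/7.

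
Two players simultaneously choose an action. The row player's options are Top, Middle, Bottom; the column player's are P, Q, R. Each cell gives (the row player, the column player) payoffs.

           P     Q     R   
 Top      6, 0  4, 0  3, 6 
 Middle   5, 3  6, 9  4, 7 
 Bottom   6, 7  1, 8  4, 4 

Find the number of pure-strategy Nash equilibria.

1

(Middle, Q): the row player gets 6 (best alternative 4); the column player gets 9 (best alternative 7). Neither deviates — NE.
(Bottom, R) is not a NE: the column player would switch to Q (8 > 4).
No other cell survives both best-response checks, so there is 1 pure NE.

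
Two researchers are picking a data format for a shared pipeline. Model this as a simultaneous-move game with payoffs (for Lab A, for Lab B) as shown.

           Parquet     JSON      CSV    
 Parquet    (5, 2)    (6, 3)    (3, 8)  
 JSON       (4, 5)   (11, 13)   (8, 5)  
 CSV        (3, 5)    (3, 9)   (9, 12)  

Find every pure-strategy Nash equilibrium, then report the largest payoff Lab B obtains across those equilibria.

13

Both JSON is a pure NE (Lab A: 11 ≥ 6; Lab B: 13 ≥ 5). Lab B gets 13.
Both CSV is a pure NE (Lab A: 9 ≥ 8; Lab B: 12 ≥ 9). Lab B gets 12.
Every other cell has a profitable deviation for at least one player. Highest of {13, 12} is 13.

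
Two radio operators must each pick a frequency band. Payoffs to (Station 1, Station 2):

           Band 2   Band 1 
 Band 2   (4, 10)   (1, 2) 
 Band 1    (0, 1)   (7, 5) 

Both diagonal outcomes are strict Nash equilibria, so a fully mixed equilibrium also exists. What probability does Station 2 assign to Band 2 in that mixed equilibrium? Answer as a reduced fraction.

3/5

Station 2's mix q on Band 2 must make Station 1 indifferent between Band 2 and Band 1.
Station 1's payoff from Band 2: 4q + 1(1−q). From Band 1: 0q + 7(1−q).
Set equal: 4q = 6(1−q) → q = 6/10 = 3/5.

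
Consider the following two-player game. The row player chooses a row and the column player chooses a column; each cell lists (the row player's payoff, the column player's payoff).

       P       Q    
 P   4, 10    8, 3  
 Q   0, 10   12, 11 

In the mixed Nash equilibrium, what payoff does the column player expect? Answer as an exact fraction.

The row player mixes with probability p on P, chosen so the column player is indifferent: 10p + 10(1−p) = 3p + 11(1−p) gives p = 1/8.
The column player's expected payoff is 10·1/8 + 10·7/8 = 10.

10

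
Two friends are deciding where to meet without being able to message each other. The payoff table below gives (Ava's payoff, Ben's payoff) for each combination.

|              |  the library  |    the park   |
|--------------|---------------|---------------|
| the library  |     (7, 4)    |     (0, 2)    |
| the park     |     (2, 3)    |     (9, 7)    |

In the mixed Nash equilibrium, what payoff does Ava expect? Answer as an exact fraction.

9/2

Ben mixes with probability q on the library, chosen so Ava is indifferent: 7q + 0(1−q) = 2q + 9(1−q) gives q = 9/14.
Ava's expected payoff (from either row, since indifferent) is 7·9/14 + 0·5/14 = 9/2.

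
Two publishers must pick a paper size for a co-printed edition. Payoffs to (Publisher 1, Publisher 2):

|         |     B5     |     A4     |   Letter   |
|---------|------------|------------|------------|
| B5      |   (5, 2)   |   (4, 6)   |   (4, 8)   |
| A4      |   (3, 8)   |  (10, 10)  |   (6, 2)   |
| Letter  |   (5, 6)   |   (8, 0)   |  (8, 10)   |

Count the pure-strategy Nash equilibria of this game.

2

Both A4: Publisher 1 gets 10 (best alternative 8); Publisher 2 gets 10 (best alternative 8). Neither deviates — NE.
Both Letter: Publisher 1 gets 8 (best alternative 6); Publisher 2 gets 10 (best alternative 6). Neither deviates — NE.
Both B5 is not a NE: Publisher 2 would switch to Letter (8 > 2).
No other cell survives both best-response checks, so there are 2 pure NE.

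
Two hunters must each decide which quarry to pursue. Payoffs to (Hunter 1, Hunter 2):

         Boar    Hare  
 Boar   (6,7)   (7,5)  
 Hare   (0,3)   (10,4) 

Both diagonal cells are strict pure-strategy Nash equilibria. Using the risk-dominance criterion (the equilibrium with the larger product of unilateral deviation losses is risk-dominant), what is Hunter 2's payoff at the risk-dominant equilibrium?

At both Boar: Hunter 1 loses 6 − 0 = 6 by deviating; Hunter 2 loses 7 − 5 = 2. Product = 6·2 = 12.
At both Hare: Hunter 1 loses 10 − 7 = 3 by deviating; Hunter 2 loses 4 − 3 = 1. Product = 3·1 = 3.
12 > 3, so both Boar is risk-dominant. Hunter 2's payoff there is 7.

7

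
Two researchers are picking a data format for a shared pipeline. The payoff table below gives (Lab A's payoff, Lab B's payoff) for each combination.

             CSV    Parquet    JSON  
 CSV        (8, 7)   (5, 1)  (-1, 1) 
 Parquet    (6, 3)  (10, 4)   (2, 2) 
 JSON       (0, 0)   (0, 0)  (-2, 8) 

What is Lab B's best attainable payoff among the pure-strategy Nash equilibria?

Both CSV is a pure NE (Lab A: 8 ≥ 6; Lab B: 7 ≥ 1). Lab B gets 7.
Both Parquet is a pure NE (Lab A: 10 ≥ 5; Lab B: 4 ≥ 3). Lab B gets 4.
Every other cell has a profitable deviation for at least one player. Highest of {7, 4} is 7.

7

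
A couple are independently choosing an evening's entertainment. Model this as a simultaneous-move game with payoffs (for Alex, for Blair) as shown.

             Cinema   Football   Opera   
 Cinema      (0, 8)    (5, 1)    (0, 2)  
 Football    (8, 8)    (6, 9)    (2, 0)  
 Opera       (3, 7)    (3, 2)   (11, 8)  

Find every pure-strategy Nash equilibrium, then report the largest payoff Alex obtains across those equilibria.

Both Football is a pure NE (Alex: 6 ≥ 5; Blair: 9 ≥ 8). Alex gets 6.
Both Opera is a pure NE (Alex: 11 ≥ 2; Blair: 8 ≥ 7). Alex gets 11.
Every other cell has a profitable deviation for at least one player. Highest of {6, 11} is 11.

11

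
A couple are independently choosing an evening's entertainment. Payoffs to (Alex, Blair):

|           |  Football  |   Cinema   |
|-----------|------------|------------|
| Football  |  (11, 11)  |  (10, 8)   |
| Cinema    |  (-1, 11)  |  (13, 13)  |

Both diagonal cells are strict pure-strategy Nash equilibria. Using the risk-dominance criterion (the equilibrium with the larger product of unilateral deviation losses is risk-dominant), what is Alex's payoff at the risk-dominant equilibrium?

At both Football: Alex loses 11 − (-1) = 12 by deviating; Blair loses 11 − 8 = 3. Product = 12·3 = 36.
At both Cinema: Alex loses 13 − 10 = 3 by deviating; Blair loses 13 − 11 = 2. Product = 3·2 = 6.
36 > 6, so both Football is risk-dominant. Alex's payoff there is 11.

11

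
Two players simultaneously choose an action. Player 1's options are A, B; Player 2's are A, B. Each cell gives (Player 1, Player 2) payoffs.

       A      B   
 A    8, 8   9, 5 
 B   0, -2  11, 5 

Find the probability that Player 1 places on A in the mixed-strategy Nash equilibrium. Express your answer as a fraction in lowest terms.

Player 1's mix p on A must make Player 2 indifferent between A and B.
Player 2's payoff from A: 8p + (-2)(1−p). From B: 5p + 5(1−p).
Set equal: 3p = 7(1−p) → p = 7/10.

7/10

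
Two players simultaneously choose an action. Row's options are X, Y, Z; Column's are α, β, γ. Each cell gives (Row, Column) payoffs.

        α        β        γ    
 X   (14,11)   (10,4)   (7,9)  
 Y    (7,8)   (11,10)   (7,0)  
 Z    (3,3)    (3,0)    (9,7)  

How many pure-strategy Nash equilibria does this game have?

(X, α): Row gets 14 (best alternative 7); Column gets 11 (best alternative 9). Neither deviates — NE.
(Y, β): Row gets 11 (best alternative 10); Column gets 10 (best alternative 8). Neither deviates — NE.
(Z, γ): Row gets 9 (best alternative 7); Column gets 7 (best alternative 3). Neither deviates — NE.
(Y, γ) is not a NE: Row would switch to Z (9 > 7).
No other cell survives both best-response checks, so there are 3 pure NE.

3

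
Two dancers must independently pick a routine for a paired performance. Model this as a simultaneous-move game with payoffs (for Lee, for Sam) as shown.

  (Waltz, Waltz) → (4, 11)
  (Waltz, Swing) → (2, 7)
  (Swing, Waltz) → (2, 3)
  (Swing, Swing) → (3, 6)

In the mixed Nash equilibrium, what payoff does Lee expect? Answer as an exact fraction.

Sam mixes with probability q on Waltz, chosen so Lee is indifferent: 4q + 2(1−q) = 2q + 3(1−q) gives q = 1/3.
Lee's expected payoff (from either row, since indifferent) is 4·1/3 + 2·2/3 = 8/3.

8/3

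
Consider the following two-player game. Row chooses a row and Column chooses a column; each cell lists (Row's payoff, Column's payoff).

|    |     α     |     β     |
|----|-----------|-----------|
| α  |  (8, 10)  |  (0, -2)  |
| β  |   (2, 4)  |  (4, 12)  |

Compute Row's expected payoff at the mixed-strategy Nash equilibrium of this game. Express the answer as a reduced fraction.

16/5

Column mixes with probability q on α, chosen so Row is indifferent: 8q + 0(1−q) = 2q + 4(1−q) gives q = 2/5.
Row's expected payoff (from either row, since indifferent) is 8·2/5 + 0·3/5 = 16/5.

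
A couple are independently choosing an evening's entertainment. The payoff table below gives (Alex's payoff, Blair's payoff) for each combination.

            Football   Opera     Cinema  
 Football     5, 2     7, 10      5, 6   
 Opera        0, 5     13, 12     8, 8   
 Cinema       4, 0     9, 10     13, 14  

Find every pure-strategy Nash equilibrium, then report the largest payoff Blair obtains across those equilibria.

Both Opera is a pure NE (Alex: 13 ≥ 9; Blair: 12 ≥ 8). Blair gets 12.
Both Cinema is a pure NE (Alex: 13 ≥ 8; Blair: 14 ≥ 10). Blair gets 14.
Every other cell has a profitable deviation for at least one player. Highest of {12, 14} is 14.

14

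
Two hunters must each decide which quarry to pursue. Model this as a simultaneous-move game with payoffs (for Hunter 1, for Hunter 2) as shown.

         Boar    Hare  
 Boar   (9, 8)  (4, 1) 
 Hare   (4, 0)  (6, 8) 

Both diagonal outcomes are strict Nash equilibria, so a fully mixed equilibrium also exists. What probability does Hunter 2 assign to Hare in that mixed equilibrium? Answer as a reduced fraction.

Hunter 2's mix q on Boar must make Hunter 1 indifferent between Boar and Hare.
Hunter 1's payoff from Boar: 9q + 4(1−q). From Hare: 4q + 6(1−q).
Set equal: 5q = 2(1−q) → q = 2/7.
Probability on Hare is 1 − 2/7 = 5/7.

5/7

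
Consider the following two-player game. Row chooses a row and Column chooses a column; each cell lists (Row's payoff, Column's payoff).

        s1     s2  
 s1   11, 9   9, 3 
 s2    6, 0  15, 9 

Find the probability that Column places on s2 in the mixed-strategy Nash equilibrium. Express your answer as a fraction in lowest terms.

5/11

Column's mix q on s1 must make Row indifferent between s1 and s2.
Row's payoff from s1: 11q + 9(1−q). From s2: 6q + 15(1−q).
Set equal: 5q = 6(1−q) → q = 6/11.
Probability on s2 is 1 − 6/11 = 5/11.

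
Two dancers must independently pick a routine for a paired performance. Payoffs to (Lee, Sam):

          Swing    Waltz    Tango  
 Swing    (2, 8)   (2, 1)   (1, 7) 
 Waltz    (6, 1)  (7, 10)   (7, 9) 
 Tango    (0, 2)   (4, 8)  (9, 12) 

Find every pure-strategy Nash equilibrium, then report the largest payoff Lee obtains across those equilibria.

9

Both Waltz is a pure NE (Lee: 7 ≥ 4; Sam: 10 ≥ 9). Lee gets 7.
Both Tango is a pure NE (Lee: 9 ≥ 7; Sam: 12 ≥ 8). Lee gets 9.
Every other cell has a profitable deviation for at least one player. Highest of {7, 9} is 9.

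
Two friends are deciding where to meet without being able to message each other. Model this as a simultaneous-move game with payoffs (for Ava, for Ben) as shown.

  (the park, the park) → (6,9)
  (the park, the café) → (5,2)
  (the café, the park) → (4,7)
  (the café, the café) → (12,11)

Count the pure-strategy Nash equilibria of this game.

2

Both the park: Ava gets 6 (best alternative 4); Ben gets 9 (best alternative 2). Neither deviates — NE.
Both the café: Ava gets 12 (best alternative 5); Ben gets 11 (best alternative 7). Neither deviates — NE.
(the café, the park) is not a NE: Ava would switch to the park (6 > 4).
No other cell survives both best-response checks, so there are 2 pure NE.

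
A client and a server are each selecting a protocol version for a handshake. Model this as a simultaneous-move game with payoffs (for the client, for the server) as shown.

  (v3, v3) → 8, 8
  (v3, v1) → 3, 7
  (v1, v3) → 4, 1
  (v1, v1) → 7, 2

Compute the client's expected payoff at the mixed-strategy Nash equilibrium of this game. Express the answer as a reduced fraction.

The server mixes with probability q on v3, chosen so the client is indifferent: 8q + 3(1−q) = 4q + 7(1−q) gives q = 1/2.
The client's expected payoff (from either row, since indifferent) is 8·1/2 + 3·1/2 = 11/2.

11/2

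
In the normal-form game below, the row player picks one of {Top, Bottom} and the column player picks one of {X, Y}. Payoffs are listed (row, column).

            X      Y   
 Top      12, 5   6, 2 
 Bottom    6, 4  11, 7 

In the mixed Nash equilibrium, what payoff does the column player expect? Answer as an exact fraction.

The row player mixes with probability p on Top, chosen so the column player is indifferent: 5p + 4(1−p) = 2p + 7(1−p) gives p = 1/2.
The column player's expected payoff is 5·1/2 + 4·1/2 = 9/2.

9/2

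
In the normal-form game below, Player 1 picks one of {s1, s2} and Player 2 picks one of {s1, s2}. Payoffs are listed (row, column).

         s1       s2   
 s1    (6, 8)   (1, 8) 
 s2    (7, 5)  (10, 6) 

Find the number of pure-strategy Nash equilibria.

1

Both s2: Player 1 gets 10 (best alternative 1); Player 2 gets 6 (best alternative 5). Neither deviates — NE.
Both s1 is not a NE: Player 1 would switch to s2 (7 > 6).
No other cell survives both best-response checks, so there is 1 pure NE.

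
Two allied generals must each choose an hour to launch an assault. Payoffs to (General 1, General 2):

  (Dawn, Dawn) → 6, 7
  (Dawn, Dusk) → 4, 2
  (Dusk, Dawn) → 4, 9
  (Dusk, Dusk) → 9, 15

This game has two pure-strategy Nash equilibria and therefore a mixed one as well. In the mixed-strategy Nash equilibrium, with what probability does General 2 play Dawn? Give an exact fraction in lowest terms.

5/7

General 2's mix q on Dawn must make General 1 indifferent between Dawn and Dusk.
General 1's payoff from Dawn: 6q + 4(1−q). From Dusk: 4q + 9(1−q).
Set equal: 2q = 5(1−q) → q = 5/7.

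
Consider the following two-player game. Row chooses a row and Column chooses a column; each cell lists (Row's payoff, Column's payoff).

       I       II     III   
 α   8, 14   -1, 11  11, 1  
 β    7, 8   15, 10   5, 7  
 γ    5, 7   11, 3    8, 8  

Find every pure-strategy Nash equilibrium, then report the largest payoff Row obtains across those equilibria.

(α, I) is a pure NE (Row: 8 ≥ 7; Column: 14 ≥ 11). Row gets 8.
(β, II) is a pure NE (Row: 15 ≥ 11; Column: 10 ≥ 8). Row gets 15.
Every other cell has a profitable deviation for at least one player. Highest of {8, 15} is 15.

15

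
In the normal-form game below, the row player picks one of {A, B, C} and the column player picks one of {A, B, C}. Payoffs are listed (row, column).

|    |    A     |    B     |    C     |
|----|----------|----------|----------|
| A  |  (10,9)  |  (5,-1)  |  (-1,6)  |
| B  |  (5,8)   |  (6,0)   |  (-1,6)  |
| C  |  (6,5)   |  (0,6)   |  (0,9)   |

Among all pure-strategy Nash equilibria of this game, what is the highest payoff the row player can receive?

10

Both A is a pure NE (the row player: 10 ≥ 6; the column player: 9 ≥ 6). The row player gets 10.
Both C is a pure NE (the row player: 0 ≥ -1; the column player: 9 ≥ 6). The row player gets 0.
Every other cell has a profitable deviation for at least one player. Highest of {10, 0} is 10.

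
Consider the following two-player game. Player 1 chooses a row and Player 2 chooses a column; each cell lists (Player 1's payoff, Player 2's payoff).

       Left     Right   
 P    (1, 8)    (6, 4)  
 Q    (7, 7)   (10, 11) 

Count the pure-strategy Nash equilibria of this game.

(Q, Right): Player 1 gets 10 (best alternative 6); Player 2 gets 11 (best alternative 7). Neither deviates — NE.
(P, Left) is not a NE: Player 1 would switch to Q (7 > 1).
No other cell survives both best-response checks, so there is 1 pure NE.

1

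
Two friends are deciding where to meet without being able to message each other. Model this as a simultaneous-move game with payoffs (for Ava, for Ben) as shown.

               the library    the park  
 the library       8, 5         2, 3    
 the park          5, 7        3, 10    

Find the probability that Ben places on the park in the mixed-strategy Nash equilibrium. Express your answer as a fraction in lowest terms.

3/4

Ben's mix q on the library must make Ava indifferent between the library and the park.
Ava's payoff from the library: 8q + 2(1−q). From the park: 5q + 3(1−q).
Set equal: 3q = 1(1−q) → q = 1/4.
Probability on the park is 1 − 1/4 = 3/4.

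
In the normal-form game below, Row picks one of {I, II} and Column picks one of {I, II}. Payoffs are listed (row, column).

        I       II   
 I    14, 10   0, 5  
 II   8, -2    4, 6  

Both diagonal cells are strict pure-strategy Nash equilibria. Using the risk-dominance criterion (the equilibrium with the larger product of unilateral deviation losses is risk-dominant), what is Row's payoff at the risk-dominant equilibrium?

At both I: Row loses 14 − 8 = 6 by deviating; Column loses 10 − 5 = 5. Product = 6·5 = 30.
At both II: Row loses 4 − 0 = 4 by deviating; Column loses 6 − (-2) = 8. Product = 4·8 = 32.
32 > 30, so both II is risk-dominant. Row's payoff there is 4.

4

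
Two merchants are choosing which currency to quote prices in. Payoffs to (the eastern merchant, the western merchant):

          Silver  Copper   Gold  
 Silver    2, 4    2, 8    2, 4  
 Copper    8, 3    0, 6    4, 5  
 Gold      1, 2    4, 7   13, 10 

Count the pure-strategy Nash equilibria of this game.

Both Gold: the eastern merchant gets 13 (best alternative 4); the western merchant gets 10 (best alternative 7). Neither deviates — NE.
Both Silver is not a NE: the eastern merchant would switch to Copper (8 > 2).
No other cell survives both best-response checks, so there is 1 pure NE.

1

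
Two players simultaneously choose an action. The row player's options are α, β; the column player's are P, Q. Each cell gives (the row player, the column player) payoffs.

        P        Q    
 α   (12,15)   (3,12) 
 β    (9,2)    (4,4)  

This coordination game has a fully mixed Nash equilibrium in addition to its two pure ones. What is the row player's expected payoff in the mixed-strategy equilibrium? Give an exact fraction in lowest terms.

21/4

The column player mixes with probability q on P, chosen so the row player is indifferent: 12q + 3(1−q) = 9q + 4(1−q) gives q = 1/4.
The row player's expected payoff (from either row, since indifferent) is 12·1/4 + 3·3/4 = 21/4.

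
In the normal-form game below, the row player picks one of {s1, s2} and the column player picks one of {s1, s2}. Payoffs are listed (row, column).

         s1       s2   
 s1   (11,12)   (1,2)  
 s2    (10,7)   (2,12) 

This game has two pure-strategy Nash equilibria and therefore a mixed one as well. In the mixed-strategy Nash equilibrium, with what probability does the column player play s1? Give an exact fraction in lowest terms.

1/2

The column player's mix q on s1 must make the row player indifferent between s1 and s2.
The row player's payoff from s1: 11q + 1(1−q). From s2: 10q + 2(1−q).
Set equal: 1q = 1(1−q) → q = 1/2.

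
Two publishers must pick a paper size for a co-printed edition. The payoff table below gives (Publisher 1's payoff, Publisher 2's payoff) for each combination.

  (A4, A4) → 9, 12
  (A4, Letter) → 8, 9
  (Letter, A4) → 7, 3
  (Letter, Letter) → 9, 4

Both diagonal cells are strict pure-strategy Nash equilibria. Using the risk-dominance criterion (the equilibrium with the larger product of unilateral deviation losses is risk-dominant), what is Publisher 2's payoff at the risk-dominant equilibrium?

12

At both A4: Publisher 1 loses 9 − 7 = 2 by deviating; Publisher 2 loses 12 − 9 = 3. Product = 2·3 = 6.
At both Letter: Publisher 1 loses 9 − 8 = 1 by deviating; Publisher 2 loses 4 − 3 = 1. Product = 1·1 = 1.
6 > 1, so both A4 is risk-dominant. Publisher 2's payoff there is 12.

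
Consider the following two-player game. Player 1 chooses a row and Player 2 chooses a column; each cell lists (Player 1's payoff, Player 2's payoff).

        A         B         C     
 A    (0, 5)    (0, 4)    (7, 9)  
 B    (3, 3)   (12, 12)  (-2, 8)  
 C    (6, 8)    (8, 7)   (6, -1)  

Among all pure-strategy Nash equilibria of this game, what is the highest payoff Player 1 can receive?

12

(A, C) is a pure NE (Player 1: 7 ≥ 6; Player 2: 9 ≥ 5). Player 1 gets 7.
Both B is a pure NE (Player 1: 12 ≥ 8; Player 2: 12 ≥ 8). Player 1 gets 12.
(C, A) is a pure NE (Player 1: 6 ≥ 3; Player 2: 8 ≥ 7). Player 1 gets 6.
Every other cell has a profitable deviation for at least one player. Highest of {7, 12, 6} is 12.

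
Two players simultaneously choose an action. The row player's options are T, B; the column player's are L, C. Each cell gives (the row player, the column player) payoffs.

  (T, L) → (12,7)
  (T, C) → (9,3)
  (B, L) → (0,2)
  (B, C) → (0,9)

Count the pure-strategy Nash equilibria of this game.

1

(T, L): the row player gets 12 (best alternative 0); the column player gets 7 (best alternative 3). Neither deviates — NE.
(B, C) is not a NE: the row player would switch to T (9 > 0).
No other cell survives both best-response checks, so there is 1 pure NE.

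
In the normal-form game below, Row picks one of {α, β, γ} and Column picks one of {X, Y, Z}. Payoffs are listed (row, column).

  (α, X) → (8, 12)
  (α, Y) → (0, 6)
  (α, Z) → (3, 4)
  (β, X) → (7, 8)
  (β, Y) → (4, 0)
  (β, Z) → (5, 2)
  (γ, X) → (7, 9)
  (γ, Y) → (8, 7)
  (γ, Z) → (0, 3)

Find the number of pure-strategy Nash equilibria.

1

(α, X): Row gets 8 (best alternative 7); Column gets 12 (best alternative 6). Neither deviates — NE.
(β, Y) is not a NE: Row would switch to γ (8 > 4).
No other cell survives both best-response checks, so there is 1 pure NE.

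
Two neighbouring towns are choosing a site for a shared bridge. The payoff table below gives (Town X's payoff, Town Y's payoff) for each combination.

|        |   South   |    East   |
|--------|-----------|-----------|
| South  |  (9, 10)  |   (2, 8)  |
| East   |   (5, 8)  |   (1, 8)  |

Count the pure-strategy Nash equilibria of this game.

Both South: Town X gets 9 (best alternative 5); Town Y gets 10 (best alternative 8). Neither deviates — NE.
Both East is not a NE: Town X would switch to South (2 > 1).
No other cell survives both best-response checks, so there is 1 pure NE.

1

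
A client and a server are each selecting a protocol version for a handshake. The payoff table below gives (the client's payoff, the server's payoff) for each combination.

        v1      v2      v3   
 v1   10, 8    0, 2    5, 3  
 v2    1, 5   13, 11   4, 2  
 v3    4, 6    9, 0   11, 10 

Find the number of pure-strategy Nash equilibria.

Both v1: the client gets 10 (best alternative 4); the server gets 8 (best alternative 3). Neither deviates — NE.
Both v2: the client gets 13 (best alternative 9); the server gets 11 (best alternative 5). Neither deviates — NE.
Both v3: the client gets 11 (best alternative 5); the server gets 10 (best alternative 6). Neither deviates — NE.
(v2, v3) is not a NE: the client would switch to v3 (11 > 4).
No other cell survives both best-response checks, so there are 3 pure NE.

3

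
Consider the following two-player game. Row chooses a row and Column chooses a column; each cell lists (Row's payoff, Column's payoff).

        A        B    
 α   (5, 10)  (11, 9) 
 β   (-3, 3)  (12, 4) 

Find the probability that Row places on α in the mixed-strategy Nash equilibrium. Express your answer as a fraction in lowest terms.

1/2

Row's mix p on α must make Column indifferent between A and B.
Column's payoff from A: 10p + 3(1−p). From B: 9p + 4(1−p).
Set equal: 1p = 1(1−p) → p = 1/2.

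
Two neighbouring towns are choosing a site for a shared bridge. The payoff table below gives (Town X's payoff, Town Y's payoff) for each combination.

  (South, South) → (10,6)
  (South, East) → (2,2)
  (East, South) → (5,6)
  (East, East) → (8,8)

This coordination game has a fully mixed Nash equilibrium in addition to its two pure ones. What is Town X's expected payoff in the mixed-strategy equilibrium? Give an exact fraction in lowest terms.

Town Y mixes with probability q on South, chosen so Town X is indifferent: 10q + 2(1−q) = 5q + 8(1−q) gives q = 6/11.
Town X's expected payoff (from either row, since indifferent) is 10·6/11 + 2·5/11 = 70/11.

70/11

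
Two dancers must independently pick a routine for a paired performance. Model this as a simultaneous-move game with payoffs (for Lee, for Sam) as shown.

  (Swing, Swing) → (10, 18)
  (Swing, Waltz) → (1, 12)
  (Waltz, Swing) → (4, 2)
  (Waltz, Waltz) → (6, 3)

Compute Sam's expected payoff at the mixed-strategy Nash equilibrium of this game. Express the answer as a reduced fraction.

30/7

Lee mixes with probability p on Swing, chosen so Sam is indifferent: 18p + 2(1−p) = 12p + 3(1−p) gives p = 1/7.
Sam's expected payoff is 18·1/7 + 2·6/7 = 30/7.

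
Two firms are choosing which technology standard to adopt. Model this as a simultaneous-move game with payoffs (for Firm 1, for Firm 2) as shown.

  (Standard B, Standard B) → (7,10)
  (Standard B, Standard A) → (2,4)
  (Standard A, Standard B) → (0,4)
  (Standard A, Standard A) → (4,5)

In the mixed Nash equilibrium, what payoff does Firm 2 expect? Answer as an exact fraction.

34/7

Firm 1 mixes with probability p on Standard B, chosen so Firm 2 is indifferent: 10p + 4(1−p) = 4p + 5(1−p) gives p = 1/7.
Firm 2's expected payoff is 10·1/7 + 4·6/7 = 34/7.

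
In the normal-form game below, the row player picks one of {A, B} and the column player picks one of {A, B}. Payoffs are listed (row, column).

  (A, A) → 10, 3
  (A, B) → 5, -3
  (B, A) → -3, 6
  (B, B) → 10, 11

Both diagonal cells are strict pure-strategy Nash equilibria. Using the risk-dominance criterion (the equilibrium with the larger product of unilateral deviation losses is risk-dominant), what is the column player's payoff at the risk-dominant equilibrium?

3

At both A: the row player loses 10 − (-3) = 13 by deviating; the column player loses 3 − (-3) = 6. Product = 13·6 = 78.
At both B: the row player loses 10 − 5 = 5 by deviating; the column player loses 11 − 6 = 5. Product = 5·5 = 25.
78 > 25, so both A is risk-dominant. The column player's payoff there is 3.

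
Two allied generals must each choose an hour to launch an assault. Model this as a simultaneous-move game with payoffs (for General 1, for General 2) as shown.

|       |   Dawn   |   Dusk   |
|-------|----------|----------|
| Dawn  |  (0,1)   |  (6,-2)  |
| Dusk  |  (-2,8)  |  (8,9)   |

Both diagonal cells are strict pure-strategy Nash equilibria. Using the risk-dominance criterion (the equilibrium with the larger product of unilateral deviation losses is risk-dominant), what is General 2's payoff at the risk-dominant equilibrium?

At both Dawn: General 1 loses 0 − (-2) = 2 by deviating; General 2 loses 1 − (-2) = 3. Product = 2·3 = 6.
At both Dusk: General 1 loses 8 − 6 = 2 by deviating; General 2 loses 9 − 8 = 1. Product = 2·1 = 2.
6 > 2, so both Dawn is risk-dominant. General 2's payoff there is 1.

1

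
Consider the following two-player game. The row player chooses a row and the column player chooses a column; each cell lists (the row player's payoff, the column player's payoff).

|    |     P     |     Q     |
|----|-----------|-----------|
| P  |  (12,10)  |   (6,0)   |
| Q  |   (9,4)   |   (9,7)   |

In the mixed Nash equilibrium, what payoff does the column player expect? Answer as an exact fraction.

70/13

The row player mixes with probability p on P, chosen so the column player is indifferent: 10p + 4(1−p) = 0p + 7(1−p) gives p = 3/13.
The column player's expected payoff is 10·3/13 + 4·10/13 = 70/13.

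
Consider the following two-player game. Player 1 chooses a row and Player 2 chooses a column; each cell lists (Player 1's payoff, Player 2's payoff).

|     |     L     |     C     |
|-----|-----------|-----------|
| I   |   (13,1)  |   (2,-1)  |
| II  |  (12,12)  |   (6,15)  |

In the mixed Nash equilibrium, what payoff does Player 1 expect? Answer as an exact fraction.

Player 2 mixes with probability q on L, chosen so Player 1 is indifferent: 13q + 2(1−q) = 12q + 6(1−q) gives q = 4/5.
Player 1's expected payoff (from either row, since indifferent) is 13·4/5 + 2·1/5 = 54/5.

54/5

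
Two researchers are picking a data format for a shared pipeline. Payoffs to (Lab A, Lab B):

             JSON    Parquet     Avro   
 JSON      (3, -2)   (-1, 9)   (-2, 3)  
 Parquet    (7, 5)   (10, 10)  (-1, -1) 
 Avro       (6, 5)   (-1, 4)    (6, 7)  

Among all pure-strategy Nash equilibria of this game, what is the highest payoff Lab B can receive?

Both Parquet is a pure NE (Lab A: 10 ≥ -1; Lab B: 10 ≥ 5). Lab B gets 10.
Both Avro is a pure NE (Lab A: 6 ≥ -1; Lab B: 7 ≥ 5). Lab B gets 7.
Every other cell has a profitable deviation for at least one player. Highest of {10, 7} is 10.

10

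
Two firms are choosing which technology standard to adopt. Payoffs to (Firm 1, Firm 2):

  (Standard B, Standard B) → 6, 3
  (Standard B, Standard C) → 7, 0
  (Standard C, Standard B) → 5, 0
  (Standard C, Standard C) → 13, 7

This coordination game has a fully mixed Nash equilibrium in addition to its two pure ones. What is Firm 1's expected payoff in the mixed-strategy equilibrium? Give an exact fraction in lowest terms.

43/7

Firm 2 mixes with probability q on Standard B, chosen so Firm 1 is indifferent: 6q + 7(1−q) = 5q + 13(1−q) gives q = 6/7.
Firm 1's expected payoff (from either row, since indifferent) is 6·6/7 + 7·1/7 = 43/7.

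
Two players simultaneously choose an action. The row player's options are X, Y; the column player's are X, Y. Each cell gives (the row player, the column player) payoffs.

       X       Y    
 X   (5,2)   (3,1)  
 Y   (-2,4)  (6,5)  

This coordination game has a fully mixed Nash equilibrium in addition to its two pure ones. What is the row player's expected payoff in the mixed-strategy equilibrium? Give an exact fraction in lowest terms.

The column player mixes with probability q on X, chosen so the row player is indifferent: 5q + 3(1−q) = (-2)q + 6(1−q) gives q = 3/10.
The row player's expected payoff (from either row, since indifferent) is 5·3/10 + 3·7/10 = 18/5.

18/5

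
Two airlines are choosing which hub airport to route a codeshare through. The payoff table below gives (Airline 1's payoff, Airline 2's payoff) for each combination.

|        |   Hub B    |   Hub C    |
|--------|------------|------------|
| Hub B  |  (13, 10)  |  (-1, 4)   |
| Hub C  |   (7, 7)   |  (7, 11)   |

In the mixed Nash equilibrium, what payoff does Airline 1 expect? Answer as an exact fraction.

7

Airline 2 mixes with probability q on Hub B, chosen so Airline 1 is indifferent: 13q + (-1)(1−q) = 7q + 7(1−q) gives q = 4/7.
Airline 1's expected payoff (from either row, since indifferent) is 13·4/7 + (-1)·3/7 = 7.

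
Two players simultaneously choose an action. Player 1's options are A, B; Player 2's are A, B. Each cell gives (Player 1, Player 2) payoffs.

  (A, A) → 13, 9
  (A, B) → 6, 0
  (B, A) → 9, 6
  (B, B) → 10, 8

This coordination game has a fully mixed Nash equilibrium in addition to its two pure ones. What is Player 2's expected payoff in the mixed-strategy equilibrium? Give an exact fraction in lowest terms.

72/11

Player 1 mixes with probability p on A, chosen so Player 2 is indifferent: 9p + 6(1−p) = 0p + 8(1−p) gives p = 2/11.
Player 2's expected payoff is 9·2/11 + 6·9/11 = 72/11.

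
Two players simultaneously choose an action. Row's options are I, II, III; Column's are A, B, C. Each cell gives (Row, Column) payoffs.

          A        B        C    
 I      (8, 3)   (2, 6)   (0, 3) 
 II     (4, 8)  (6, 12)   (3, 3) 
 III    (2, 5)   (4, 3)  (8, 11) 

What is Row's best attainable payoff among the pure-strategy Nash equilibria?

(II, B) is a pure NE (Row: 6 ≥ 4; Column: 12 ≥ 8). Row gets 6.
(III, C) is a pure NE (Row: 8 ≥ 3; Column: 11 ≥ 5). Row gets 8.
Every other cell has a profitable deviation for at least one player. Highest of {6, 8} is 8.

8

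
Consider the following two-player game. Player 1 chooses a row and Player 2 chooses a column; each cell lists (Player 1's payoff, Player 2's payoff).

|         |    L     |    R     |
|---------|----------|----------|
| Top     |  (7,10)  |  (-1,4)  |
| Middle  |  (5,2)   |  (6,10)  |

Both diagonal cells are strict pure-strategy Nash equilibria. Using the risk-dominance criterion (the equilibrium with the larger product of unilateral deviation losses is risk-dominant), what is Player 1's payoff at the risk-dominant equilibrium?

6

At (Top, L): Player 1 loses 7 − 5 = 2 by deviating; Player 2 loses 10 − 4 = 6. Product = 2·6 = 12.
At (Middle, R): Player 1 loses 6 − (-1) = 7 by deviating; Player 2 loses 10 − 2 = 8. Product = 7·8 = 56.
56 > 12, so (Middle, R) is risk-dominant. Player 1's payoff there is 6.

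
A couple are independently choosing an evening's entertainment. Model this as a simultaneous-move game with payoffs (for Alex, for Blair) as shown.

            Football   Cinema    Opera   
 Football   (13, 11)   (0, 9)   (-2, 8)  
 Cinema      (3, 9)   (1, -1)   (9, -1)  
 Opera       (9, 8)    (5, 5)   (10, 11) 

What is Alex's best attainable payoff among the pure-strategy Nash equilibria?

13

Both Football is a pure NE (Alex: 13 ≥ 9; Blair: 11 ≥ 9). Alex gets 13.
Both Opera is a pure NE (Alex: 10 ≥ 9; Blair: 11 ≥ 8). Alex gets 10.
Every other cell has a profitable deviation for at least one player. Highest of {13, 10} is 13.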